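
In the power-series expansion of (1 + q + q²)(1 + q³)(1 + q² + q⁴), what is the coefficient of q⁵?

(1 + q + q²) has coefficients 1,1,1 for degrees 0…2.
(1 + q³) has coefficients 1,0,0,1,0,0 for degrees 0…5.
Finally multiplying by (1 + q² + q⁴), the product of all factors after the first has coefficients 1,0,1,1,1,1 for degrees 0…5.
[q⁵] = 1·1 + 1·1 + 1·1 = 3.

3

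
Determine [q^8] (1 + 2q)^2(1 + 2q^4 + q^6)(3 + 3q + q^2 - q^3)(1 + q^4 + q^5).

46

(1 + 2q)^2 has coefficients 1,4,4 for degrees 0…2.
(1 + 2q^4 + q^6) has coefficients 1,0,0,0,2,0,1,0,0 for degrees 0…8.
Multiplying by (3 + 3q + q^2 - q^3) gives running coefficients 3,3,1,-1,6,6,5,1,1 for degrees 0…8.
Finally multiplying by (1 + q^4 + q^5), the product of all factors after the first has coefficients 3,3,1,-1,9,12,9,1,6 for degrees 0…8.
[q^8] = 1·6 + 4·1 + 4·9 = 46.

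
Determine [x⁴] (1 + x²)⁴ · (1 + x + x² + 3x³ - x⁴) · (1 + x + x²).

(1 + x²)⁴ has coefficients 1,0,4,0,6 for degrees 0…4.
(1 + x + x² + 3x³ - x⁴) has coefficients 1,1,1,3,-1 for degrees 0…4.
Finally multiplying by (1 + x + x²), the product of all factors after the first has coefficients 1,2,3,5,3 for degrees 0…4.
[x⁴] = 1·3 + 4·3 + 6·1 = 21.

21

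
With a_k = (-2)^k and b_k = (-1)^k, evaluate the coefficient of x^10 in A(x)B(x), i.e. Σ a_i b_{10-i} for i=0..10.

2047

Write out a_i and b_{10-i} for i = 0,…,10 and sum the products.
Σ = 1·1 − 2·(-1) + 4·1 − 8·(-1) + 16·1 − 32·(-1) + 64·1 − 128·(-1) + 256·1 − 512·(-1) + 1024·1 = 2047.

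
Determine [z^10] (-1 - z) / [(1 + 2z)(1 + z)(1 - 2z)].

Partial fractions give a closed form: a_n = (-1/2)·(-2)^n + (-1/2)·2^n.
At n = 10: a_10 = -1024.

-1024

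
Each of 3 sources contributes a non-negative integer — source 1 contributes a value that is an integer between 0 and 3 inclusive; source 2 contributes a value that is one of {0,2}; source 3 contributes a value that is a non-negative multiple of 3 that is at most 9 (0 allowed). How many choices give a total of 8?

The generating function for the choices is (1 + z + z² + z³)·(1 + z²)·(1 + z³ + z⁶ + z⁹); the count is [z⁸].
(1 + z + z² + z³) has coefficients 1,1,1,1 for degrees 0…3.
(1 + z²) has coefficients 1,0,1,0,0,0,0,0,0 for degrees 0…8.
Finally multiplying by (1 + z³ + z⁶ + z⁹), the product of all factors after the first has coefficients 1,0,1,1,0,1,1,0,1 for degrees 0…8.
[z⁸] = 1·1 + 1·0 + 1·1 + 1·1 = 3.

3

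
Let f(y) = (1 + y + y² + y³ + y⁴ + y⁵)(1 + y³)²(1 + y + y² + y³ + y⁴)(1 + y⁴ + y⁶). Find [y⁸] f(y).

(1 + y + y² + y³ + y⁴ + y⁵) has coefficients 1,1,1,1,1,1 for degrees 0…5.
(1 + y³)² has coefficients 1,0,0,2,0,0,1,0,0 for degrees 0…8.
Multiplying by (1 + y + y² + y³ + y⁴) gives running coefficients 1,1,1,3,3,2,3,3,1 for degrees 0…8.
Finally multiplying by (1 + y⁴ + y⁶), the product of all factors after the first has coefficients 1,1,1,3,4,3,5,7,5 for degrees 0…8.
[y⁸] = 1·5 + 1·7 + 1·5 + 1·3 + 1·4 + 1·3 = 27.

27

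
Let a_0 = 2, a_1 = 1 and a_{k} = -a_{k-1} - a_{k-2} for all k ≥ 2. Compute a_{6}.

The ordinary generating function has denominator 1 + x + x^2.
Iterating the recurrence: a_0,…,a_{6} = 2, 1, -3, 2, 1, -3, 2.

2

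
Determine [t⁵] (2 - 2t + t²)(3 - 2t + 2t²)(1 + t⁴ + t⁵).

(2 - 2t + t²) has coefficients 2,-2,1 for degrees 0…2.
(3 - 2t + 2t²) has coefficients 3,-2,2,0,0,0 for degrees 0…5.
Finally multiplying by (1 + t⁴ + t⁵), the product of all factors after the first has coefficients 3,-2,2,0,3,1 for degrees 0…5.
[t⁵] = 2·1 − 2·3 + 1·0 = -4.

-4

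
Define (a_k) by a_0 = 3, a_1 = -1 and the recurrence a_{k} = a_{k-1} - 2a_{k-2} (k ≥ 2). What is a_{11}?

The ordinary generating function has denominator 1 - x + 2x^2.
Iterating the recurrence: a_0,…,a_{11} = 3, -1, -7, -5, 9, 19, 1, -37, -39, 35, 113, 43.

43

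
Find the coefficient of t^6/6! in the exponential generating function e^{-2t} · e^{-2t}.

The EGF product rule gives c_6 = Σ_{k_1+k_2=6} C(6; k_1,k_2) · ∏ g_i(k_i), where e^{-2t} gives (-2)^k; e^{-2t} gives (-2)^k.
g_1(k) for k = 0…6: 1, -2, 4, -8, 16, -32, 64.
g_2(k) for k = 0…6: 1, -2, 4, -8, 16, -32, 64.
c_6 = Σ_k C(6,k)·g_1(k)·g_2(6−k) = 1·1·64 + 6·(-2)·(-32) + 15·4·16 + 20·(-8)·(-8) + 15·16·4 + 6·(-32)·(-2) + 1·64·1 = 64 + 384 + 960 + 1280 + 960 + 384 + 64 = 4096.

4096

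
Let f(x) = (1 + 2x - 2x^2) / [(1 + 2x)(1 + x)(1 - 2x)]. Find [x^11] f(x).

2047

The denominator gives the recurrence a_n = −a_(n−1) + 4a_(n−2) + 4a_(n−3) for n ≥ 3; the numerator fixes a_0 = 1, a_1 = 1, a_2 = 1.
Iterating: 1, 1, 1, 7, 1, 31, 1, 127, 1, 511, 1, 2047, so a_11 = 2047.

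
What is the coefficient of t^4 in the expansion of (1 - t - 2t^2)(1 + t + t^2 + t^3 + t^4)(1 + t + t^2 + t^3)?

-6

(1 - t - 2t^2) has coefficients 1,-1,-2 for degrees 0…2.
(1 + t + t^2 + t^3 + t^4) has coefficients 1,1,1,1,1 for degrees 0…4.
Finally multiplying by (1 + t + t^2 + t^3), the product of all factors after the first has coefficients 1,2,3,4,4 for degrees 0…4.
[t^4] = 1·4 − 1·4 − 2·3 = -6.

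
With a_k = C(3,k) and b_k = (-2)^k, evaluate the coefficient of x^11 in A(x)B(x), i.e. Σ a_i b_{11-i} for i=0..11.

The convolution is the x^11 coefficient of A(x)B(x).
Σ = 1·(-2048) + 3·1024 + 3·(-512) + 1·256 + 0·(-128) + 0·64 + 0·(-32) + 0·16 + 0·(-8) + 0·4 + 0·(-2) + 0·1 = -256.

-256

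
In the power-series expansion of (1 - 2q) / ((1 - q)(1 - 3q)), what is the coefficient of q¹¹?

Partial fractions give a closed form: a_n = (1/2)·1^n + (1/2)·3^n.
At n = 11: a_11 = 88574.

88574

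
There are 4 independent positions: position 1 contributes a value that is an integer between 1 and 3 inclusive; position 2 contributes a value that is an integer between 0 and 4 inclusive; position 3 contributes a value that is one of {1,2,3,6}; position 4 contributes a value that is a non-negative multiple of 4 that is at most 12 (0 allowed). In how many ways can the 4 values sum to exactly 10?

The generating function for the choices is (t + t² + t³)·(1 + t + t² + t³ + t⁴)·(t + t² + t³ + t⁶)·(1 + t⁴ + t⁸ + t¹²); the count is [t¹⁰].
(t + t² + t³) has coefficients 0,1,1,1 for degrees 0…3.
(1 + t + t² + t³ + t⁴) has coefficients 1,1,1,1,1,0,0,0,0,0,0 for degrees 0…10.
Multiplying by (t + t² + t³ + t⁶) gives running coefficients 0,1,2,3,3,3,3,2,1,1,1 for degrees 0…10.
Finally multiplying by (1 + t⁴ + t⁸ + t¹²), the product of all factors after the first has coefficients 0,1,2,3,3,4,5,5,4,5,6 for degrees 0…10.
[t¹⁰] = 1·5 + 1·4 + 1·5 = 14.

14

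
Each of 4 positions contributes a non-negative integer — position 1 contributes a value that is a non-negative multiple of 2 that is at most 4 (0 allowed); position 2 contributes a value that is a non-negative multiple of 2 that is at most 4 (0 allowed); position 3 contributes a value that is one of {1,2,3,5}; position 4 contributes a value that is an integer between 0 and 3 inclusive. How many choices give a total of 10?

16

The generating function for the choices is (1 + t^2 + t^4)·(1 + t^2 + t^4)·(t + t^2 + t^3 + t^5)·(1 + t + t^2 + t^3); the count is [t^10].
(1 + t^2 + t^4) has coefficients 1,0,1,0,1 for degrees 0…4.
(1 + t^2 + t^4) has coefficients 1,0,1,0,1,0,0,0,0,0,0 for degrees 0…10.
Multiplying by (t + t^2 + t^3 + t^5) gives running coefficients 0,1,1,2,1,3,1,2,0,1,0 for degrees 0…10.
Finally multiplying by (1 + t + t^2 + t^3), the product of all factors after the first has coefficients 0,1,2,4,5,7,7,7,6,4,3 for degrees 0…10.
[t^10] = 1·3 + 1·6 + 1·7 = 16.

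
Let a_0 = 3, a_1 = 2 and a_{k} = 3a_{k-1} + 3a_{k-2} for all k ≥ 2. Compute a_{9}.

The ordinary generating function has denominator 1 - 3t - 3t^2.
Iterating the recurrence: a_0,…,a_{9} = 3, 2, 15, 51, 198, 747, 2835, 10746, 40743, 154467.

154467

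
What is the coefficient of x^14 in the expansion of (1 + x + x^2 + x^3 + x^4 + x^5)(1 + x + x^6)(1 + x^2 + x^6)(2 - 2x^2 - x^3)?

-8

(1 + x + x^2 + x^3 + x^4 + x^5) has coefficients 1,1,1,1,1,1 for degrees 0…5.
(1 + x + x^6) has coefficients 1,1,0,0,0,0,1,0,0,0,0,0,0,0,0 for degrees 0…14.
Multiplying by (1 + x^2 + x^6) gives running coefficients 1,1,1,1,0,0,2,1,1,0,0,0,1,0,0 for degrees 0…14.
Finally multiplying by (2 - 2x^2 - x^3), the product of all factors after the first has coefficients 2,2,0,-1,-3,-3,3,2,-2,-4,-3,-1,2,0,-2 for degrees 0…14.
[x^14] = 1·(-2) + 1·0 + 1·2 + 1·(-1) + 1·(-3) + 1·(-4) = -8.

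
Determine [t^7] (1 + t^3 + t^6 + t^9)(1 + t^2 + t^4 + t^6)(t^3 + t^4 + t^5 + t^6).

(1 + t^3 + t^6 + t^9) has coefficients 1,0,0,1,0,0,1,0 for degrees 0…7.
(1 + t^2 + t^4 + t^6) has coefficients 1,0,1,0,1,0,1,0 for degrees 0…7.
Finally multiplying by (t^3 + t^4 + t^5 + t^6), the product of all factors after the first has coefficients 0,0,0,1,1,2,2,2 for degrees 0…7.
[t^7] = 1·2 + 1·1 + 1·0 = 3.

3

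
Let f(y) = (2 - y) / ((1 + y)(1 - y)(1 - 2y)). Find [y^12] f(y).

Partial fractions give a closed form: a_n = (1/2)·(-1)^n + (-1/2)·1^n + (2)·2^n.
At n = 12: a_12 = 8192.

8192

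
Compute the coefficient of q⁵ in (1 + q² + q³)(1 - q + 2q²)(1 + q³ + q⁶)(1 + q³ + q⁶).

8

(1 + q² + q³) has coefficients 1,0,1,1 for degrees 0…3.
(1 - q + 2q²) has coefficients 1,-1,2,0,0,0 for degrees 0…5.
Multiplying by (1 + q³ + q⁶) gives running coefficients 1,-1,2,1,-1,2 for degrees 0…5.
Finally multiplying by (1 + q³ + q⁶), the product of all factors after the first has coefficients 1,-1,2,2,-2,4 for degrees 0…5.
[q⁵] = 1·4 + 1·2 + 1·2 = 8.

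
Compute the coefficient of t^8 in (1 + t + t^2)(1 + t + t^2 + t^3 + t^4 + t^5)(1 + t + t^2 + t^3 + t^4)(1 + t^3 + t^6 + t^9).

(1 + t + t^2) has coefficients 1,1,1 for degrees 0…2.
(1 + t + t^2 + t^3 + t^4 + t^5) has coefficients 1,1,1,1,1,1,0,0,0 for degrees 0…8.
Multiplying by (1 + t + t^2 + t^3 + t^4) gives running coefficients 1,2,3,4,5,5,4,3,2 for degrees 0…8.
Finally multiplying by (1 + t^3 + t^6 + t^9), the product of all factors after the first has coefficients 1,2,3,5,7,8,9,10,10 for degrees 0…8.
[t^8] = 1·10 + 1·10 + 1·9 = 29.

29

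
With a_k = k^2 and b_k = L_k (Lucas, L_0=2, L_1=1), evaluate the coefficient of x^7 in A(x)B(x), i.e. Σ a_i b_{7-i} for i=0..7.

398

This is [x^7] in the product of the two ordinary generating functions.
Σ = 0·29 + 1·18 + 4·11 + 9·7 + 16·4 + 25·3 + 36·1 + 49·2 = 398.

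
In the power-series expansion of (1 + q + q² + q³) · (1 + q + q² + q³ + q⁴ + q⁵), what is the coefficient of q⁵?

(1 + q + q² + q³) has coefficients 1,1,1,1 for degrees 0…3.
(1 + q + q² + q³ + q⁴ + q⁵) has coefficients 1,1,1,1,1,1 for degrees 0…5.
[q⁵] = 1·1 + 1·1 + 1·1 + 1·1 = 4.

4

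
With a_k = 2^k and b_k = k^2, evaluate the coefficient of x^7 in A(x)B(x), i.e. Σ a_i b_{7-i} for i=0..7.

685

This is [x^7] in the product of the two ordinary generating functions.
Σ = 1·49 + 2·36 + 4·25 + 8·16 + 16·9 + 32·4 + 64·1 + 128·0 = 685.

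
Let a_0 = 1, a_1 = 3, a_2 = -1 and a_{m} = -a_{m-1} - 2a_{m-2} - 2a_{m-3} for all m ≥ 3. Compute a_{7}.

-27

The ordinary generating function has denominator 1 + z + 2z^2 + 2z^3.
Iterating the recurrence: a_0,…,a_{7} = 1, 3, -1, -7, 3, 13, -5, -27.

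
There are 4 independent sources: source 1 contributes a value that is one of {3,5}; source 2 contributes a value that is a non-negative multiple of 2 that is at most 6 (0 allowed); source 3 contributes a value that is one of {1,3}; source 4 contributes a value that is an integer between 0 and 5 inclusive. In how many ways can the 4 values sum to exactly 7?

The generating function for the choices is (q^3 + q^5)·(1 + q^2 + q^4 + q^6)·(q + q^3)·(1 + q + q^2 + q^3 + q^4 + q^5); the count is [q^7].
(q^3 + q^5) has coefficients 0,0,0,1,0,1 for degrees 0…5.
(1 + q^2 + q^4 + q^6) has coefficients 1,0,1,0,1,0,1,0 for degrees 0…7.
Multiplying by (q + q^3) gives running coefficients 0,1,0,2,0,2,0,2 for degrees 0…7.
Finally multiplying by (1 + q + q^2 + q^3 + q^4 + q^5), the product of all factors after the first has coefficients 0,1,1,3,3,5,5,6 for degrees 0…7.
[q^7] = 1·3 + 1·1 = 4.

4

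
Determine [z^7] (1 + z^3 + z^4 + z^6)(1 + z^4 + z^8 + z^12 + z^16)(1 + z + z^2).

2

(1 + z^3 + z^4 + z^6) has coefficients 1,0,0,1,1,0,1 for degrees 0…6.
(1 + z^4 + z^8 + z^12 + z^16) has coefficients 1,0,0,0,1,0,0,0 for degrees 0…7.
Finally multiplying by (1 + z + z^2), the product of all factors after the first has coefficients 1,1,1,0,1,1,1,0 for degrees 0…7.
[z^7] = 1·0 + 1·1 + 1·0 + 1·1 = 2.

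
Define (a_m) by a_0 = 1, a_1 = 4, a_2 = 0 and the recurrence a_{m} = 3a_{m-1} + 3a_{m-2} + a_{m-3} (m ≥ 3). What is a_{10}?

The ordinary generating function has denominator 1 - 3x - 3x^2 - x^3.
Iterating the recurrence: a_0,…,a_{10} = 1, 4, 0, 13, 43, 168, 646, 2485, 9561, 36784, 141520.

141520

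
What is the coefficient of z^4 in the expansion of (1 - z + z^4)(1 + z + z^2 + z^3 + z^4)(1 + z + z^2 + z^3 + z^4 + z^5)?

2

(1 - z + z^4) has coefficients 1,-1,0,0,1 for degrees 0…4.
(1 + z + z^2 + z^3 + z^4) has coefficients 1,1,1,1,1 for degrees 0…4.
Finally multiplying by (1 + z + z^2 + z^3 + z^4 + z^5), the product of all factors after the first has coefficients 1,2,3,4,5 for degrees 0…4.
[z^4] = 1·5 − 1·4 + 1·1 = 2.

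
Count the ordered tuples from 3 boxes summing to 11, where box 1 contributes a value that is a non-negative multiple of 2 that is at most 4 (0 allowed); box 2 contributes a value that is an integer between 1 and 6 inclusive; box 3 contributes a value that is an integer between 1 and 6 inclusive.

The generating function for the choices is (1 + q² + q⁴)·(q + q² + q³ + q⁴ + q⁵ + q⁶)·(q + q² + q³ + q⁴ + q⁵ + q⁶); the count is [q¹¹].
(1 + q² + q⁴) has coefficients 1,0,1,0,1 for degrees 0…4.
(q + q² + q³ + q⁴ + q⁵ + q⁶) has coefficients 0,1,1,1,1,1,1,0,0,0,0,0 for degrees 0…11.
Finally multiplying by (q + q² + q³ + q⁴ + q⁵ + q⁶), the product of all factors after the first has coefficients 0,0,1,2,3,4,5,6,5,4,3,2 for degrees 0…11.
[q¹¹] = 1·2 + 1·4 + 1·6 = 12.

12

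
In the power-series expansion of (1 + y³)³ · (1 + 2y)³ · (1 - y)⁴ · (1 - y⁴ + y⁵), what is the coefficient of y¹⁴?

-154

(1 + y³)³ has coefficients 1,0,0,3,0,0,3,0,0,1 for degrees 0…9.
(1 + 2y)³ has coefficients 1,6,12,8,0,0,0,0,0,0,0,0,0,0,0 for degrees 0…14.
Multiplying by (1 - y)⁴ gives running coefficients 1,2,-6,-8,17,6,-20,8,0,0,0,0,0,0,0 for degrees 0…14.
Finally multiplying by (1 - y⁴ + y⁵), the product of all factors after the first has coefficients 1,2,-6,-8,16,5,-12,10,-25,11,26,-28,8,0,0 for degrees 0…14.
[y¹⁴] = 1·0 + 3·(-28) + 3·(-25) + 1·5 = -154.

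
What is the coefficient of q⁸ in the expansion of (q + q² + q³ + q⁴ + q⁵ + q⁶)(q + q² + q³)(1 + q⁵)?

(q + q² + q³ + q⁴ + q⁵ + q⁶) has coefficients 0,1,1,1,1,1,1 for degrees 0…6.
(q + q² + q³) has coefficients 0,1,1,1,0,0,0,0,0 for degrees 0…8.
Finally multiplying by (1 + q⁵), the product of all factors after the first has coefficients 0,1,1,1,0,0,1,1,1 for degrees 0…8.
[q⁸] = 1·1 + 1·1 + 1·0 + 1·0 + 1·1 + 1·1 = 4.

4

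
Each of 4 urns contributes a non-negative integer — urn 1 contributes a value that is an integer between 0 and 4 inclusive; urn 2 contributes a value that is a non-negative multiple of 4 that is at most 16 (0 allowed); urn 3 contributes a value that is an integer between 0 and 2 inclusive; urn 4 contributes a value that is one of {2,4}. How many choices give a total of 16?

8

The generating function for the choices is (1 + z + z² + z³ + z⁴)·(1 + z⁴ + z⁸ + z¹² + z¹⁶)·(1 + z + z²)·(z² + z⁴); the count is [z¹⁶].
(1 + z + z² + z³ + z⁴) has coefficients 1,1,1,1,1 for degrees 0…4.
(1 + z⁴ + z⁸ + z¹² + z¹⁶) has coefficients 1,0,0,0,1,0,0,0,1,0,0,0,1,0,0,0,1 for degrees 0…16.
Multiplying by (1 + z + z²) gives running coefficients 1,1,1,0,1,1,1,0,1,1,1,0,1,1,1,0,1 for degrees 0…16.
Finally multiplying by (z² + z⁴), the product of all factors after the first has coefficients 0,0,1,1,2,1,2,1,2,1,2,1,2,1,2,1,2 for degrees 0…16.
[z¹⁶] = 1·2 + 1·1 + 1·2 + 1·1 + 1·2 = 8.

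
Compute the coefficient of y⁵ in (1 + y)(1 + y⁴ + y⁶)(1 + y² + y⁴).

2

(1 + y) has coefficients 1,1 for degrees 0…1.
(1 + y⁴ + y⁶) has coefficients 1,0,0,0,1,0 for degrees 0…5.
Finally multiplying by (1 + y² + y⁴), the product of all factors after the first has coefficients 1,0,1,0,2,0 for degrees 0…5.
[y⁵] = 1·0 + 1·2 = 2.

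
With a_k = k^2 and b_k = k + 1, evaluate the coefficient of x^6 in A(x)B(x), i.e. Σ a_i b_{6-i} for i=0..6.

This is [x^6] in the product of the two ordinary generating functions.
Σ = 0·7 + 1·6 + 4·5 + 9·4 + 16·3 + 25·2 + 36·1 = 196.

196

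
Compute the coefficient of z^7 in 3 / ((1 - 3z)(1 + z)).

4920

Partial fractions give a closed form: a_n = (9/4)·3^n + (3/4)·(-1)^n.
At n = 7: a_7 = 4920.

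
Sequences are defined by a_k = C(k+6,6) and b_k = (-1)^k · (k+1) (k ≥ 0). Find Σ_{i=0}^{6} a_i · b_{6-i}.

This is [x^6] in the product of the two ordinary generating functions.
Σ = 1·7 + 7·(-6) + 28·5 + 84·(-4) + 210·3 + 462·(-2) + 924·1 = 399.

399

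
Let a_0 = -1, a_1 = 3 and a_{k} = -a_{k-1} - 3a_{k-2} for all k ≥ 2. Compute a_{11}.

The ordinary generating function has denominator 1 + t + 3t^2.
Iterating the recurrence: a_0,…,a_{11} = -1, 3, 0, -9, 9, 18, -45, -9, 144, -117, -315, 666.

666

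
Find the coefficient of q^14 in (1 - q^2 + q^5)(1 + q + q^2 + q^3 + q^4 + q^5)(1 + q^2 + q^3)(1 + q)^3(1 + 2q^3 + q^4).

49

(1 - q^2 + q^5) has coefficients 1,0,-1,0,0,1 for degrees 0…5.
(1 + q + q^2 + q^3 + q^4 + q^5) has coefficients 1,1,1,1,1,1,0,0,0,0,0,0,0,0,0 for degrees 0…14.
Multiplying by (1 + q^2 + q^3) gives running coefficients 1,1,2,3,3,3,2,2,1,0,0,0,0,0,0 for degrees 0…14.
Multiplying by (1 + q)^3 gives running coefficients 1,4,8,13,19,23,23,20,16,11,5,1,0,0,0 for degrees 0…14.
Finally multiplying by (1 + 2q^3 + q^4), the product of all factors after the first has coefficients 1,4,8,15,28,43,57,71,81,80,68,53,38,21,7 for degrees 0…14.
[q^14] = 1·7 − 1·38 + 1·80 = 49.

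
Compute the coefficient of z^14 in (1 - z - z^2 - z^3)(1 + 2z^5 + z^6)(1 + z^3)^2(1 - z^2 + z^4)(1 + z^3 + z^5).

-10

(1 - z - z^2 - z^3) has coefficients 1,-1,-1,-1 for degrees 0…3.
(1 + 2z^5 + z^6) has coefficients 1,0,0,0,0,2,1,0,0,0,0,0,0,0,0 for degrees 0…14.
Multiplying by (1 + z^3)^2 gives running coefficients 1,0,0,2,0,2,2,0,4,2,0,2,1,0,0 for degrees 0…14.
Multiplying by (1 - z^2 + z^4) gives running coefficients 1,0,-1,2,1,0,2,0,2,4,-2,0,5,0,-1 for degrees 0…14.
Finally multiplying by (1 + z^3 + z^5), the product of all factors after the first has coefficients 1,0,-1,3,1,0,4,0,4,7,-2,4,9,0,3 for degrees 0…14.
[z^14] = 1·3 − 1·0 − 1·9 − 1·4 = -10.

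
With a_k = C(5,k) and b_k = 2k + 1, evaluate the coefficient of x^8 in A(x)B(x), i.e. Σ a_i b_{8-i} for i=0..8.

This is [x^8] in the product of the two ordinary generating functions.
Σ = 1·17 + 5·15 + 10·13 + 10·11 + 5·9 + 1·7 + 0·5 + 0·3 + 0·1 = 384.

384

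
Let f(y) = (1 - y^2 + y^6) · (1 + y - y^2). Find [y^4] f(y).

1

(1 - y^2 + y^6) has coefficients 1,0,-1,0,0 for degrees 0…4.
(1 + y - y^2) has coefficients 1,1,-1,0,0 for degrees 0…4.
[y^4] = 1·0 − 1·(-1) = 1.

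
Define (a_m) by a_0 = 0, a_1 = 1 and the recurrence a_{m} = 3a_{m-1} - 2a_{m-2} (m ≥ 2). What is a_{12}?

4095

The ordinary generating function has denominator 1 - 3t + 2t^2.
Iterating the recurrence: a_0,…,a_{12} = 0, 1, 3, 7, 15, 31, 63, 127, 255, 511, 1023, 2047, 4095.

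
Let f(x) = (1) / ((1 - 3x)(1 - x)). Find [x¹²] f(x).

The denominator gives the recurrence a_n = 4a_(n−1) − 3a_(n−2) for n ≥ 2; the numerator fixes a_0 = 1, a_1 = 4.
Iterating: 1, 4, 13, 40, 121, 364, 1093, 3280, 9841, 29524, 88573, 265720, 797161, so a_12 = 797161.

797161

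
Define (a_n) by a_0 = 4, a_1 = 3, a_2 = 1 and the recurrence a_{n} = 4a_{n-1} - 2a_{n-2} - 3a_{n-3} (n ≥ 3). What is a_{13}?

The ordinary generating function has denominator 1 - 4x + 2x^2 + 3x^3.
Iterating the recurrence: a_0,…,a_{13} = 4, 3, 1, -14, -67, -243, -796, -2497, -7667, -23286, -70319, -211703, -636316, -1910901.

-1910901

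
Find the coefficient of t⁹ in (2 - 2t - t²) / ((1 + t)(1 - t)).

-2

The denominator gives the recurrence a_n = a_(n−2) for n ≥ 3; the numerator fixes a_0 = 2, a_1 = -2, a_2 = 1.
Iterating: 2, -2, 1, -2, 1, -2, 1, -2, 1, -2, so a_9 = -2.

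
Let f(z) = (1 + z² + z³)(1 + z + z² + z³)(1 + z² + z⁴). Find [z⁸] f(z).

(1 + z² + z³) has coefficients 1,0,1,1 for degrees 0…3.
(1 + z + z² + z³) has coefficients 1,1,1,1,0,0,0,0,0 for degrees 0…8.
Finally multiplying by (1 + z² + z⁴), the product of all factors after the first has coefficients 1,1,2,2,2,2,1,1,0 for degrees 0…8.
[z⁸] = 1·0 + 1·1 + 1·2 = 3.

3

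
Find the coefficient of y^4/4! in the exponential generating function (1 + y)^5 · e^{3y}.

2541

The EGF product rule gives c_4 = Σ_{k_1+k_2=4} C(4; k_1,k_2) · ∏ g_i(k_i), where (1+y)^5 gives the falling factorial (5)_k; e^{3y} gives (3)^k.
g_1(k) for k = 0…4: 1, 5, 20, 60, 120.
g_2(k) for k = 0…4: 1, 3, 9, 27, 81.
c_4 = Σ_k C(4,k)·g_1(k)·g_2(4−k) = 1·1·81 + 4·5·27 + 6·20·9 + 4·60·3 + 1·120·1 = 81 + 540 + 1080 + 720 + 120 = 2541.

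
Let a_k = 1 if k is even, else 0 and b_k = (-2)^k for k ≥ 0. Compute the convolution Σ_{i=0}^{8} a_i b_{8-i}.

Write out a_i and b_{8-i} for i = 0,…,8 and sum the products.
Σ = 1·256 + 0·(-128) + 1·64 + 0·(-32) + 1·16 + 0·(-8) + 1·4 + 0·(-2) + 1·1 = 341.

341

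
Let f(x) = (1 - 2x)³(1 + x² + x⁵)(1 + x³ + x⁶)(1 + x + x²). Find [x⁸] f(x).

(1 - 2x)³ has coefficients 1,-6,12,-8 for degrees 0…3.
(1 + x² + x⁵) has coefficients 1,0,1,0,0,1,0,0,0 for degrees 0…8.
Multiplying by (1 + x³ + x⁶) gives running coefficients 1,0,1,1,0,2,1,0,2 for degrees 0…8.
Finally multiplying by (1 + x + x²), the product of all factors after the first has coefficients 1,1,2,2,2,3,3,3,3 for degrees 0…8.
[x⁸] = 1·3 − 6·3 + 12·3 − 8·3 = -3.

-3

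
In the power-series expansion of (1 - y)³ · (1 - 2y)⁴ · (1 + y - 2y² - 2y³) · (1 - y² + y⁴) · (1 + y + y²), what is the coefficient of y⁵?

(1 - y)³ has coefficients 1,-3,3,-1 for degrees 0…3.
(1 - 2y)⁴ has coefficients 1,-8,24,-32,16,0 for degrees 0…5.
Multiplying by (1 + y - 2y² - 2y³) gives running coefficients 1,-7,14,6,-48,32 for degrees 0…5.
Multiplying by (1 - y² + y⁴) gives running coefficients 1,-7,13,13,-61,19 for degrees 0…5.
Finally multiplying by (1 + y + y²), the product of all factors after the first has coefficients 1,-6,7,19,-35,-29 for degrees 0…5.
[y⁵] = 1·(-29) − 3·(-35) + 3·19 − 1·7 = 126.

126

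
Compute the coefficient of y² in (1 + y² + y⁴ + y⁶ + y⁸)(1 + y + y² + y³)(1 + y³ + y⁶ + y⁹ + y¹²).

(1 + y² + y⁴ + y⁶ + y⁸) has coefficients 1,0,1 for degrees 0…2.
(1 + y + y² + y³) has coefficients 1,1,1 for degrees 0…2.
Finally multiplying by (1 + y³ + y⁶ + y⁹ + y¹²), the product of all factors after the first has coefficients 1,1,1 for degrees 0…2.
[y²] = 1·1 + 1·1 = 2.

2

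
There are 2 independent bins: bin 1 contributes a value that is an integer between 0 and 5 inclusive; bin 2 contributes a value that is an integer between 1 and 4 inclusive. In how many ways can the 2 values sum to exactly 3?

3

The generating function for the choices is (1 + x + x² + x³ + x⁴ + x⁵)·(x + x² + x³ + x⁴); the count is [x³].
(1 + x + x² + x³ + x⁴ + x⁵) has coefficients 1,1,1,1 for degrees 0…3.
(x + x² + x³ + x⁴) has coefficients 0,1,1,1 for degrees 0…3.
[x³] = 1·1 + 1·1 + 1·1 + 1·0 = 3.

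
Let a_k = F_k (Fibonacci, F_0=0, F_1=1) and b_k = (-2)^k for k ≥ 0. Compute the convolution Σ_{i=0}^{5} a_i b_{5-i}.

This is [x^5] in the product of the two ordinary generating functions.
Σ = 0·(-32) + 1·16 + 1·(-8) + 2·4 + 3·(-2) + 5·1 = 15.

15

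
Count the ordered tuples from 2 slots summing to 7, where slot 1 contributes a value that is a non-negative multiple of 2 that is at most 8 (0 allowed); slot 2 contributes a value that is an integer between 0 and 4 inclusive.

The generating function for the choices is (1 + x² + x⁴ + x⁶ + x⁸)·(1 + x + x² + x³ + x⁴); the count is [x⁷].
(1 + x² + x⁴ + x⁶ + x⁸) has coefficients 1,0,1,0,1,0,1,0 for degrees 0…7.
(1 + x + x² + x³ + x⁴) has coefficients 1,1,1,1,1,0,0,0 for degrees 0…7.
[x⁷] = 1·0 + 1·0 + 1·1 + 1·1 = 2.

2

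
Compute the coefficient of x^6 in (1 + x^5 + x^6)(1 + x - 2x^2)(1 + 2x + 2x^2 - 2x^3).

4

(1 + x^5 + x^6) has coefficients 1,0,0,0,0,1,1 for degrees 0…6.
(1 + x - 2x^2) has coefficients 1,1,-2,0,0,0,0 for degrees 0…6.
Finally multiplying by (1 + 2x + 2x^2 - 2x^3), the product of all factors after the first has coefficients 1,3,2,-4,-6,4,0 for degrees 0…6.
[x^6] = 1·0 + 1·3 + 1·1 = 4.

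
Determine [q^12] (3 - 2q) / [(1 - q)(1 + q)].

The denominator gives the recurrence a_n = a_(n−2) for n ≥ 3; the numerator fixes a_0 = 3, a_1 = -2, a_2 = 3.
Iterating: 3, -2, 3, -2, 3, -2, 3, -2, 3, -2, 3, -2, 3, so a_12 = 3.

3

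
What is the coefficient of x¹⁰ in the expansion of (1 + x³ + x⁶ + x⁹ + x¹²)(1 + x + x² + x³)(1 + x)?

3

(1 + x³ + x⁶ + x⁹ + x¹²) has coefficients 1,0,0,1,0,0,1,0,0,1,0 for degrees 0…10.
(1 + x + x² + x³) has coefficients 1,1,1,1,0,0,0,0,0,0,0 for degrees 0…10.
Finally multiplying by (1 + x), the product of all factors after the first has coefficients 1,2,2,2,1,0,0,0,0,0,0 for degrees 0…10.
[x¹⁰] = 1·0 + 1·0 + 1·1 + 1·2 = 3.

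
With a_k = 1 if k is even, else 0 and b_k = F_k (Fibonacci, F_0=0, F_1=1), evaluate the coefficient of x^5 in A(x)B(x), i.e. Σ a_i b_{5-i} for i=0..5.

The convolution is the t^5 coefficient of A(t)B(t).
Σ = 1·5 + 0·3 + 1·2 + 0·1 + 1·1 + 0·0 = 8.

8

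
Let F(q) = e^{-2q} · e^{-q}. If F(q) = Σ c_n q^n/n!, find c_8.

6561

The EGF product rule gives c_8 = Σ_{k_1+k_2=8} C(8; k_1,k_2) · ∏ g_i(k_i), where e^{-2q} gives (-2)^k; e^{-q} gives (-1)^k.
g_1(k) for k = 0…8: 1, -2, 4, -8, 16, -32, 64, -128, 256.
g_2(k) for k = 0…8: 1, -1, 1, -1, 1, -1, 1, -1, 1.
c_8 = Σ_k C(8,k)·g_1(k)·g_2(8−k) = 1·1·1 + 8·(-2)·(-1) + 28·4·1 + 56·(-8)·(-1) + 70·16·1 + 56·(-32)·(-1) + 28·64·1 + 8·(-128)·(-1) + 1·256·1 = 1 + 16 + 112 + 448 + 1120 + 1792 + 1792 + 1024 + 256 = 6561.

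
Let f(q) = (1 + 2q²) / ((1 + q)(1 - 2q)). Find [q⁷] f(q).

127

The denominator gives the recurrence a_n = a_(n−1) + 2a_(n−2) for n ≥ 3; the numerator fixes a_0 = 1, a_1 = 1, a_2 = 5.
Iterating: 1, 1, 5, 7, 17, 31, 65, 127, so a_7 = 127.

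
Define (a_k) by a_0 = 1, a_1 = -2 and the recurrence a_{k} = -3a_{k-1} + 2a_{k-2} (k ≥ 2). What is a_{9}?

-57284

The ordinary generating function has denominator 1 + 3z - 2z^2.
Iterating the recurrence: a_0,…,a_{9} = 1, -2, 8, -28, 100, -356, 1268, -4516, 16084, -57284.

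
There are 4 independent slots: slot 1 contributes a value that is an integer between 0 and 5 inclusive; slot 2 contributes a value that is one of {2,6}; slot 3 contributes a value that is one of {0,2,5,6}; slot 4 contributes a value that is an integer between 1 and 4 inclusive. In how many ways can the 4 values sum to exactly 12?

The generating function for the choices is (1 + x + x^2 + x^3 + x^4 + x^5)·(x^2 + x^6)·(1 + x^2 + x^5 + x^6)·(x + x^2 + x^3 + x^4); the count is [x^12].
(1 + x + x^2 + x^3 + x^4 + x^5) has coefficients 1,1,1,1,1,1 for degrees 0…5.
(x^2 + x^6) has coefficients 0,0,1,0,0,0,1,0,0,0,0,0,0 for degrees 0…12.
Multiplying by (1 + x^2 + x^5 + x^6) gives running coefficients 0,0,1,0,1,0,1,1,2,0,0,1,1 for degrees 0…12.
Finally multiplying by (x + x^2 + x^3 + x^4), the product of all factors after the first has coefficients 0,0,0,1,1,2,2,2,3,4,4,3,3 for degrees 0…12.
[x^12] = 1·3 + 1·3 + 1·4 + 1·4 + 1·3 + 1·2 = 19.

19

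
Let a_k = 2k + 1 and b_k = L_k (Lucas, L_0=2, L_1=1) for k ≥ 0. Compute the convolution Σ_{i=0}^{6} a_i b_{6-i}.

The convolution is the x^6 coefficient of A(x)B(x).
Σ = 1·18 + 3·11 + 5·7 + 7·4 + 9·3 + 11·1 + 13·2 = 178.

178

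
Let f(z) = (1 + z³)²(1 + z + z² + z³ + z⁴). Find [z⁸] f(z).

1

(1 + z³)² has coefficients 1,0,0,2,0,0,1 for degrees 0…6.
(1 + z + z² + z³ + z⁴) has coefficients 1,1,1,1,1,0,0,0,0 for degrees 0…8.
[z⁸] = 1·0 + 2·0 + 1·1 = 1.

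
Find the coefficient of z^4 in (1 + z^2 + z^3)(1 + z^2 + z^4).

2

(1 + z^2 + z^3) has coefficients 1,0,1,1 for degrees 0…3.
(1 + z^2 + z^4) has coefficients 1,0,1,0,1 for degrees 0…4.
[z^4] = 1·1 + 1·1 + 1·0 = 2.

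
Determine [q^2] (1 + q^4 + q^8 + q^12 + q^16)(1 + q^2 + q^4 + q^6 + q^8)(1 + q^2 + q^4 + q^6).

(1 + q^4 + q^8 + q^12 + q^16) has coefficients 1,0,0 for degrees 0…2.
(1 + q^2 + q^4 + q^6 + q^8) has coefficients 1,0,1 for degrees 0…2.
Finally multiplying by (1 + q^2 + q^4 + q^6), the product of all factors after the first has coefficients 1,0,2 for degrees 0…2.
[q^2] = 1·2 = 2.

2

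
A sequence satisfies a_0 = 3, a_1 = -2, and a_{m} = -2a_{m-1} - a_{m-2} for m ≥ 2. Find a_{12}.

The ordinary generating function has denominator 1 + 2z + z^2.
Iterating the recurrence: a_0,…,a_{12} = 3, -2, 1, 0, -1, 2, -3, 4, -5, 6, -7, 8, -9.

-9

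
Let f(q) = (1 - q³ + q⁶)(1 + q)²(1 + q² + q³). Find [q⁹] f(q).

3

(1 - q³ + q⁶) has coefficients 1,0,0,-1,0,0,1 for degrees 0…6.
(1 + q)² has coefficients 1,2,1,0,0,0,0,0,0,0 for degrees 0…9.
Finally multiplying by (1 + q² + q³), the product of all factors after the first has coefficients 1,2,2,3,3,1,0,0,0,0 for degrees 0…9.
[q⁹] = 1·0 − 1·0 + 1·3 = 3.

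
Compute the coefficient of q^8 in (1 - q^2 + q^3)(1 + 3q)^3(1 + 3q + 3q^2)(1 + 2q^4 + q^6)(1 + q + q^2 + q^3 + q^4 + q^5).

(1 - q^2 + q^3) has coefficients 1,0,-1,1 for degrees 0…3.
(1 + 3q)^3 has coefficients 1,9,27,27,0,0,0,0,0 for degrees 0…8.
Multiplying by (1 + 3q + 3q^2) gives running coefficients 1,12,57,135,162,81,0,0,0 for degrees 0…8.
Multiplying by (1 + 2q^4 + q^6) gives running coefficients 1,12,57,135,164,105,115,282,381 for degrees 0…8.
Finally multiplying by (1 + q + q^2 + q^3 + q^4 + q^5), the product of all factors after the first has coefficients 1,13,70,205,369,474,588,858,1182 for degrees 0…8.
[q^8] = 1·1182 − 1·588 + 1·474 = 1068.

1068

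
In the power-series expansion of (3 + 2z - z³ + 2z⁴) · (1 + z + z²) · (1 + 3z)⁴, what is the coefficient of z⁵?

1012

(3 + 2z - z³ + 2z⁴) has coefficients 3,2,0,-1,2 for degrees 0…4.
(1 + z + z²) has coefficients 1,1,1,0,0,0 for degrees 0…5.
Finally multiplying by (1 + 3z)⁴, the product of all factors after the first has coefficients 1,13,67,174,243,189 for degrees 0…5.
[z⁵] = 3·189 + 2·243 − 1·67 + 2·13 = 1012.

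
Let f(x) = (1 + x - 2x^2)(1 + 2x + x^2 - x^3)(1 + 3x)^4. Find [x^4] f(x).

(1 + x - 2x^2) has coefficients 1,1,-2 for degrees 0…2.
(1 + 2x + x^2 - x^3) has coefficients 1,2,1,-1,0 for degrees 0…4.
Finally multiplying by (1 + 3x)^4, the product of all factors after the first has coefficients 1,14,79,227,339 for degrees 0…4.
[x^4] = 1·339 + 1·227 − 2·79 = 408.

408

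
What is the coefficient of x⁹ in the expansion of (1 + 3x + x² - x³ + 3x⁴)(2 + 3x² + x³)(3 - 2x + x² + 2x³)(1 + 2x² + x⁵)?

86

(1 + 3x + x² - x³ + 3x⁴) has coefficients 1,3,1,-1,3 for degrees 0…4.
(2 + 3x² + x³) has coefficients 2,0,3,1,0,0,0,0,0,0 for degrees 0…9.
Multiplying by (3 - 2x + x² + 2x³) gives running coefficients 6,-4,11,1,1,7,2,0,0,0 for degrees 0…9.
Finally multiplying by (1 + 2x² + x⁵), the product of all factors after the first has coefficients 6,-4,23,-7,23,15,0,25,5,1 for degrees 0…9.
[x⁹] = 1·1 + 3·5 + 1·25 − 1·0 + 3·15 = 86.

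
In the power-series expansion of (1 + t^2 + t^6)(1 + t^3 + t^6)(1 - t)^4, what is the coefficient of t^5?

3

(1 + t^2 + t^6) has coefficients 1,0,1,0,0,0 for degrees 0…5.
(1 + t^3 + t^6) has coefficients 1,0,0,1,0,0 for degrees 0…5.
Finally multiplying by (1 - t)^4, the product of all factors after the first has coefficients 1,-4,6,-3,-3,6 for degrees 0…5.
[t^5] = 1·6 + 1·(-3) = 3.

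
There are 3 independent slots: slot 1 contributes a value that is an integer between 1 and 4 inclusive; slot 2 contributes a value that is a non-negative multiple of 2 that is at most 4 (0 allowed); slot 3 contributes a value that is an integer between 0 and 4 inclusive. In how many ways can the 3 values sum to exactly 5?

The generating function for the choices is (t + t^2 + t^3 + t^4)·(1 + t^2 + t^4)·(1 + t + t^2 + t^3 + t^4); the count is [t^5].
(t + t^2 + t^3 + t^4) has coefficients 0,1,1,1,1 for degrees 0…4.
(1 + t^2 + t^4) has coefficients 1,0,1,0,1,0 for degrees 0…5.
Finally multiplying by (1 + t + t^2 + t^3 + t^4), the product of all factors after the first has coefficients 1,1,2,2,3,2 for degrees 0…5.
[t^5] = 1·3 + 1·2 + 1·2 + 1·1 = 8.

8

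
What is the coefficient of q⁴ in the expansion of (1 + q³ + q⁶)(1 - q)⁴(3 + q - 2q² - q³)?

-20

(1 + q³ + q⁶) has coefficients 1,0,0,1,0 for degrees 0…4.
(1 - q)⁴ has coefficients 1,-4,6,-4,1 for degrees 0…4.
Finally multiplying by (3 + q - 2q² - q³), the product of all factors after the first has coefficients 3,-11,12,1,-9 for degrees 0…4.
[q⁴] = 1·(-9) + 1·(-11) = -20.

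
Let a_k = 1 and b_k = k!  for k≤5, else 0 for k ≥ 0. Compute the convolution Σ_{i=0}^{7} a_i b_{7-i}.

154

The convolution is the t^7 coefficient of A(t)B(t).
Σ = 1·0 + 1·0 + 1·120 + 1·24 + 1·6 + 1·2 + 1·1 + 1·1 = 154.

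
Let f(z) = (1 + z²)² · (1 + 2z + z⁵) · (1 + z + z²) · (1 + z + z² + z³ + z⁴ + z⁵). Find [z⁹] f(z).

(1 + z²)² has coefficients 1,0,2,0,1 for degrees 0…4.
(1 + 2z + z⁵) has coefficients 1,2,0,0,0,1,0,0,0,0 for degrees 0…9.
Multiplying by (1 + z + z²) gives running coefficients 1,3,3,2,0,1,1,1,0,0 for degrees 0…9.
Finally multiplying by (1 + z + z² + z³ + z⁴ + z⁵), the product of all factors after the first has coefficients 1,4,7,9,9,10,10,8,5,3 for degrees 0…9.
[z⁹] = 1·3 + 2·8 + 1·10 = 29.

29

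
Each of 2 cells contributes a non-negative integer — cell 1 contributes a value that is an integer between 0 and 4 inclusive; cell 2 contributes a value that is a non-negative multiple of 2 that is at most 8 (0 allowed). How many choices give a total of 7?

2

The generating function for the choices is (1 + x + x² + x³ + x⁴)·(1 + x² + x⁴ + x⁶ + x⁸); the count is [x⁷].
(1 + x + x² + x³ + x⁴) has coefficients 1,1,1,1,1 for degrees 0…4.
(1 + x² + x⁴ + x⁶ + x⁸) has coefficients 1,0,1,0,1,0,1,0 for degrees 0…7.
[x⁷] = 1·0 + 1·1 + 1·0 + 1·1 + 1·0 = 2.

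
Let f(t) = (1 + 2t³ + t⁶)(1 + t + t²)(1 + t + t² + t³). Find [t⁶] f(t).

(1 + 2t³ + t⁶) has coefficients 1,0,0,2,0,0,1 for degrees 0…6.
(1 + t + t²) has coefficients 1,1,1,0,0,0,0 for degrees 0…6.
Finally multiplying by (1 + t + t² + t³), the product of all factors after the first has coefficients 1,2,3,3,2,1,0 for degrees 0…6.
[t⁶] = 1·0 + 2·3 + 1·1 = 7.

7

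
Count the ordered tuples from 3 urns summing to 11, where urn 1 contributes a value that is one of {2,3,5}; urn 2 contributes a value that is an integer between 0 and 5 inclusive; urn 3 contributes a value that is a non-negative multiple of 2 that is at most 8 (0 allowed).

9

The generating function for the choices is (x^2 + x^3 + x^5)·(1 + x + x^2 + x^3 + x^4 + x^5)·(1 + x^2 + x^4 + x^6 + x^8); the count is [x^11].
(x^2 + x^3 + x^5) has coefficients 0,0,1,1,0,1 for degrees 0…5.
(1 + x + x^2 + x^3 + x^4 + x^5) has coefficients 1,1,1,1,1,1,0,0,0,0,0,0 for degrees 0…11.
Finally multiplying by (1 + x^2 + x^4 + x^6 + x^8), the product of all factors after the first has coefficients 1,1,2,2,3,3,3,3,3,3,2,2 for degrees 0…11.
[x^11] = 1·3 + 1·3 + 1·3 = 9.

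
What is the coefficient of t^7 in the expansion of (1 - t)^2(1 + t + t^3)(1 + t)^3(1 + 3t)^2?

-5

(1 - t)^2 has coefficients 1,-2,1 for degrees 0…2.
(1 + t + t^3) has coefficients 1,1,0,1,0,0,0,0 for degrees 0…7.
Multiplying by (1 + t)^3 gives running coefficients 1,4,6,5,4,3,1,0 for degrees 0…7.
Finally multiplying by (1 + 3t)^2, the product of all factors after the first has coefficients 1,10,39,77,88,72,55,33 for degrees 0…7.
[t^7] = 1·33 − 2·55 + 1·72 = -5.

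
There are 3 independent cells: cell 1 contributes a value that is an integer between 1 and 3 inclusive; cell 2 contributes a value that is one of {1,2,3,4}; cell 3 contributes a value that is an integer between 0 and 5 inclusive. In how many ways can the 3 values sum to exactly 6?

11

The generating function for the choices is (x + x^2 + x^3)·(x + x^2 + x^3 + x^4)·(1 + x + x^2 + x^3 + x^4 + x^5); the count is [x^6].
(x + x^2 + x^3) has coefficients 0,1,1,1 for degrees 0…3.
(x + x^2 + x^3 + x^4) has coefficients 0,1,1,1,1,0,0 for degrees 0…6.
Finally multiplying by (1 + x + x^2 + x^3 + x^4 + x^5), the product of all factors after the first has coefficients 0,1,2,3,4,4,4 for degrees 0…6.
[x^6] = 1·4 + 1·4 + 1·3 = 11.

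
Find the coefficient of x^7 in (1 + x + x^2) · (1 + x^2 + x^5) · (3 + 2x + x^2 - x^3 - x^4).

4

(1 + x + x^2) has coefficients 1,1,1 for degrees 0…2.
(1 + x^2 + x^5) has coefficients 1,0,1,0,0,1,0,0 for degrees 0…7.
Finally multiplying by (3 + 2x + x^2 - x^3 - x^4), the product of all factors after the first has coefficients 3,2,4,1,0,2,1,1 for degrees 0…7.
[x^7] = 1·1 + 1·1 + 1·2 = 4.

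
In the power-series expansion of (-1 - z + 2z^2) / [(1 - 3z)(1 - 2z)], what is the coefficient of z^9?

The denominator gives the recurrence a_n = 5a_(n−1) − 6a_(n−2) for n ≥ 3; the numerator fixes a_0 = -1, a_1 = -6, a_2 = -22.
Iterating: -1, -6, -22, -74, -238, -746, -2302, -7034, -21358, -64586, so a_9 = -64586.

-64586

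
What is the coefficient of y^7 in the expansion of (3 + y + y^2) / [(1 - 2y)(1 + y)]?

The denominator gives the recurrence a_n = a_(n−1) + 2a_(n−2) for n ≥ 3; the numerator fixes a_0 = 3, a_1 = 4, a_2 = 11.
Iterating: 3, 4, 11, 19, 41, 79, 161, 319, so a_7 = 319.

319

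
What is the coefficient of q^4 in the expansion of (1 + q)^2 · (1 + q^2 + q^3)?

(1 + q)^2 has coefficients 1,2,1 for degrees 0…2.
(1 + q^2 + q^3) has coefficients 1,0,1,1,0 for degrees 0…4.
[q^4] = 1·0 + 2·1 + 1·1 = 3.

3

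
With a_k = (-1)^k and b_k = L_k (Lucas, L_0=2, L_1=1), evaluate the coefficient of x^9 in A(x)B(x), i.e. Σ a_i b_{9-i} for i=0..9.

44

The convolution is the t^9 coefficient of A(t)B(t).
Σ = 1·76 − 1·47 + 1·29 − 1·18 + 1·11 − 1·7 + 1·4 − 1·3 + 1·1 − 1·2 = 44.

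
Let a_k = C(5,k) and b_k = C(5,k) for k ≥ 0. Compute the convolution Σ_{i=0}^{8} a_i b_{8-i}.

This is [x^8] in the product of the two ordinary generating functions.
Σ = 1·0 + 5·0 + 10·0 + 10·1 + 5·5 + 1·10 + 0·10 + 0·5 + 0·1 = 45.

45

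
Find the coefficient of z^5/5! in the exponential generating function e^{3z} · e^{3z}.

The EGF product rule gives c_5 = Σ_{k_1+k_2=5} C(5; k_1,k_2) · ∏ g_i(k_i), where e^{3z} gives (3)^k; e^{3z} gives (3)^k.
g_1(k) for k = 0…5: 1, 3, 9, 27, 81, 243.
g_2(k) for k = 0…5: 1, 3, 9, 27, 81, 243.
c_5 = Σ_k C(5,k)·g_1(k)·g_2(5−k) = 1·1·243 + 5·3·81 + 10·9·27 + 10·27·9 + 5·81·3 + 1·243·1 = 243 + 1215 + 2430 + 2430 + 1215 + 243 = 7776.

7776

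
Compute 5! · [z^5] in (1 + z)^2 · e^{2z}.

352

The EGF product rule gives c_5 = Σ_{k_1+k_2=5} C(5; k_1,k_2) · ∏ g_i(k_i), where (1+z)^2 gives the falling factorial (2)_k; e^{2z} gives (2)^k.
g_1(k) for k = 0…5: 1, 2, 2, 0, 0, 0.
g_2(k) for k = 0…5: 1, 2, 4, 8, 16, 32.
c_5 = Σ_k C(5,k)·g_1(k)·g_2(5−k) = 1·1·32 + 5·2·16 + 10·2·8 = 32 + 160 + 160 = 352.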